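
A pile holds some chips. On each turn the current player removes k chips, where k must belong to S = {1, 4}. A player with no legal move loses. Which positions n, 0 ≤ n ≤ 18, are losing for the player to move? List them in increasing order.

0, 2, 5, 7, 10, 12, 15, 17

n :  0  1  2  3  4  5  6  7  8  9 10 11 12 13 14 15 16 17 18
G :  0  1  0  1  2  0  1  0  1  2  0  1  0  1  2  0  1  0  1
P-positions are exactly the n with G(n) = 0.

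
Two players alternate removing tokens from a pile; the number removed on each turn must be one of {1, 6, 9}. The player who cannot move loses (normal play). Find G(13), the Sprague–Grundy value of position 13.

n :  0  1  2  3  4  5  6  7  8  9 10 11 12 13
G :  0  1  0  1  0  1  2  0  1  2  3  2  0  1

1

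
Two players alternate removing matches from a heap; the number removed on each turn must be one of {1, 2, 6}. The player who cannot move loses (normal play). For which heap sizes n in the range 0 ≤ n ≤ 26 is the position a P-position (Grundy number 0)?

G(0) = 0
G(1) = mex{0} = 1
G(2) = mex{1,0} = 2
G(3) = mex{2,1} = 0
G(4) = mex{0,2} = 1
G(5) = mex{1,0} = 2
G(6) = mex{2,1,0} = 3
G(7) = mex{3,2,1} = 0
G(8) = mex{0,3,2} = 1
G(9) = mex{1,0,0} = 2
G(10) = mex{2,1,1} = 0
G(11) = mex{0,2,2} = 1
G(12) = mex{1,0,3} = 2
G(13) = mex{2,1,0} = 3
G(14) = mex{3,2,1} = 0
G(15) = mex{0,3,2} = 1
G(16) = mex{1,0,0} = 2
G(17) = mex{2,1,1} = 0
G(18) = mex{0,2,2} = 1
G(19) = mex{1,0,3} = 2
G(20) = mex{2,1,0} = 3
G(21) = mex{3,2,1} = 0
G(22) = mex{0,3,2} = 1
G(23) = mex{1,0,0} = 2
G(24) = mex{2,1,1} = 0
G(25) = mex{0,2,2} = 1
G(26) = mex{1,0,3} = 2
P-positions are exactly the n with G(n) = 0.

0, 3, 7, 10, 14, 17, 21, 24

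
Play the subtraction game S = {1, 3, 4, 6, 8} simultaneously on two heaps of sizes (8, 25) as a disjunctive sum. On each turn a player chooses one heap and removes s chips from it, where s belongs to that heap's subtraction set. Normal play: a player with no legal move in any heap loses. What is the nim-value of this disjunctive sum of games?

3

All heaps use S = {1, 3, 4, 6, 8}:
G(0) = 0
G(1) = mex{0} = 1
G(2) = mex{1} = 0
G(3) = mex{0,0} = 1
G(4) = mex{1,1,0} = 2
G(5) = mex{2,0,1} = 3
G(6) = mex{3,1,0,0} = 2
G(7) = mex{2,2,1,1} = 0
G(8) = mex{0,3,2,0,0} = 1
G(9) = mex{1,2,3,1,1} = 0
G(10) = mex{0,0,2,2,0} = 1
G(11) = mex{1,1,0,3,1} = 2
G(12) = mex{2,0,1,2,2} = 3
G(13) = mex{3,1,0,0,3} = 2
G(14) = mex{2,2,1,1,2} = 0
G(15) = mex{0,3,2,0,0} = 1
G(16) = mex{1,2,3,1,1} = 0
G(17) = mex{0,0,2,2,0} = 1
G(18) = mex{1,1,0,3,1} = 2
G(19) = mex{2,0,1,2,2} = 3
G(20) = mex{3,1,0,0,3} = 2
G(21) = mex{2,2,1,1,2} = 0
G(22) = mex{0,3,2,0,0} = 1
G(23) = mex{1,2,3,1,1} = 0
G(24) = mex{0,0,2,2,0} = 1
G(25) = mex{1,1,0,3,1} = 2
Heap A: G(8) = 1.
Heap B: G(25) = 2.
Combined Grundy value = 1 ⊕ 2 = 3.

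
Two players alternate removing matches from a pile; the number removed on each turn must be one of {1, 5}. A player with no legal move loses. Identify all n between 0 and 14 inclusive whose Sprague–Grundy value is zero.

G(0) = 0
G(1) = mex{0} = 1
G(2) = mex{1} = 0
G(3) = mex{0} = 1
G(4) = mex{1} = 0
G(5) = mex{0,0} = 1
G(6) = mex{1,1} = 0
G(7) = mex{0,0} = 1
G(8) = mex{1,1} = 0
G(9) = mex{0,0} = 1
G(10) = mex{1,1} = 0
G(11) = mex{0,0} = 1
G(12) = mex{1,1} = 0
G(13) = mex{0,0} = 1
G(14) = mex{1,1} = 0
P-positions are exactly the n with G(n) = 0.

0, 2, 4, 6, 8, 10, 12, 14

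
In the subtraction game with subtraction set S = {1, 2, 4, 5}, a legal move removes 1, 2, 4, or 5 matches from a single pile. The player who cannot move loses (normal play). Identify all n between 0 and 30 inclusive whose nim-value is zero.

0, 3, 6, 9, 12, 15, 18, 21, 24, 27, 30

n :  0  1  2  3  4  5  6  7  8  9 10 11 12 13 14 15 16 17 18 19 20 21 22 23 24 25 26 27 28 29 30
G :  0  1  2  0  1  2  0  1  2  0  1  2  0  1  2  0  1  2  0  1  2  0  1  2  0  1  2  0  1  2  0
P-positions are exactly the n with G(n) = 0.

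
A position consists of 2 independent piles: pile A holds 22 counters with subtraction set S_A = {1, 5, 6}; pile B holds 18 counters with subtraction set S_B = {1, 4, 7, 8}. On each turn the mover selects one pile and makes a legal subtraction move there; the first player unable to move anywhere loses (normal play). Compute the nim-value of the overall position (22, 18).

2

Pile A, S = {1, 5, 6}:
n :  0  1  2  3  4  5  6  7  8  9 10 11 12 13 14 15 16 17 18 19 20 21 22
G :  0  1  0  1  0  1  2  3  2  3  2  0  1  0  1  0  1  2  3  2  3  2  0
G_A(22) = 0.
Pile B, S = {1, 4, 7, 8}:
n :  0  1  2  3  4  5  6  7  8  9 10 11 12 13 14 15 16 17 18
G :  0  1  0  1  2  0  1  2  3  2  3  0  1  3  0  1  0  1  2
G_B(18) = 2.
Combined Grundy value = 0 ⊕ 2 = 2.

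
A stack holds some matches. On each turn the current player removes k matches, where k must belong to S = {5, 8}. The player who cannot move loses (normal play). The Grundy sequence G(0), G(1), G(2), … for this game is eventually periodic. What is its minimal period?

G(0) = 0
G(1) = mex{} = 0
G(2) = mex{} = 0
G(3) = mex{} = 0
G(4) = mex{} = 0
G(5) = mex{0} = 1
G(6) = mex{0} = 1
G(7) = mex{0} = 1
G(8) = mex{0,0} = 1
G(9) = mex{0,0} = 1
G(10) = mex{1,0} = 2
G(11) = mex{1,0} = 2
G(12) = mex{1,0} = 2
G(13) = mex{1,1} = 0
G(14) = mex{1,1} = 0
G(15) = mex{2,1} = 0
G(16) = mex{2,1} = 0
G(17) = mex{2,1} = 0
G(18) = mex{0,2} = 1
G(19) = mex{0,2} = 1
G(20) = mex{0,2} = 1
G(21) = mex{0,0} = 1
G(22) = mex{0,0} = 1
G(23) = mex{1,0} = 2
G(24) = mex{1,0} = 2
G(25) = mex{1,0} = 2
G(26) = mex{1,1} = 0
G(27) = mex{1,1} = 0
G(n+13) = G(n) holds for n = 0,…,7 (a full window of length max(S) = 8), so the sequence is purely periodic with period 13.

13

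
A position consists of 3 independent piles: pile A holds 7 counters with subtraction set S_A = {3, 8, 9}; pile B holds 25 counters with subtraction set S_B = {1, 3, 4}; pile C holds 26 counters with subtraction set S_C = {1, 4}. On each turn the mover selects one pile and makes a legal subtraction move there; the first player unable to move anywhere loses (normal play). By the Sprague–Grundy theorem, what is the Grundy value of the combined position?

Pile A, S = {3, 8, 9}:
n : 0 1 2 3 4 5 6 7
G : 0 0 0 1 1 1 0 0
G_A(7) = 0.
Pile B, S = {1, 3, 4}:
G(0) = 0
G(1) = mex{0} = 1
G(2) = mex{1} = 0
G(3) = mex{0,0} = 1
G(4) = mex{1,1,0} = 2
G(5) = mex{2,0,1} = 3
G(6) = mex{3,1,0} = 2
G(7) = mex{2,2,1} = 0
G(8) = mex{0,3,2} = 1
G(9) = mex{1,2,3} = 0
G(10) = mex{0,0,2} = 1
G(11) = mex{1,1,0} = 2
G(12) = mex{2,0,1} = 3
G(13) = mex{3,1,0} = 2
G(14) = mex{2,2,1} = 0
G(15) = mex{0,3,2} = 1
G(16) = mex{1,2,3} = 0
G(17) = mex{0,0,2} = 1
G(18) = mex{1,1,0} = 2
G(19) = mex{2,0,1} = 3
G(20) = mex{3,1,0} = 2
G(21) = mex{2,2,1} = 0
G(22) = mex{0,3,2} = 1
G(23) = mex{1,2,3} = 0
G(24) = mex{0,0,2} = 1
G(25) = mex{1,1,0} = 2
G_B(25) = 2.
Pile C, S = {1, 4}:
G(0) = 0
G(1) = mex{0} = 1
G(2) = mex{1} = 0
G(3) = mex{0} = 1
G(4) = mex{1,0} = 2
G(5) = mex{2,1} = 0
G(6) = mex{0,0} = 1
G(7) = mex{1,1} = 0
G(8) = mex{0,2} = 1
G(9) = mex{1,0} = 2
G(10) = mex{2,1} = 0
G(11) = mex{0,0} = 1
G(12) = mex{1,1} = 0
G(13) = mex{0,2} = 1
G(14) = mex{1,0} = 2
G(15) = mex{2,1} = 0
G(16) = mex{0,0} = 1
G(17) = mex{1,1} = 0
G(18) = mex{0,2} = 1
G(19) = mex{1,0} = 2
G(20) = mex{2,1} = 0
G(21) = mex{0,0} = 1
G(22) = mex{1,1} = 0
G(23) = mex{0,2} = 1
G(24) = mex{1,0} = 2
G(25) = mex{2,1} = 0
G(26) = mex{0,0} = 1
G_C(26) = 1.
Combined Grundy value = 0 ⊕ 2 ⊕ 1 = 3.

3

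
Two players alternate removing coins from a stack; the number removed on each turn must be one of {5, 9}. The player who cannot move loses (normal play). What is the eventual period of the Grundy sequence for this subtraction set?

n :  0  1  2  3  4  5  6  7  8  9 10 11 12 13 14 15 16 17 18 19 20 21 22 23 24 25 26 27 28 29
G :  0  0  0  0  0  1  1  1  1  1  2  2  2  2  0  0  0  0  0  1  1  1  1  1  2  2  2  2  0  0
G(n+14) = G(n) holds for n = 0,…,8 (a full window of length max(S) = 9), so the sequence is purely periodic with period 14.

14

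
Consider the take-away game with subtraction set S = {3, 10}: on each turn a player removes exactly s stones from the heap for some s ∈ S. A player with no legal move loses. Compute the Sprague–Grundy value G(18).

1

n :  0  1  2  3  4  5  6  7  8  9 10 11 12 13 14 15 16 17 18
G :  0  0  0  1  1  1  0  0  0  1  1  1  2  0  0  0  1  1  1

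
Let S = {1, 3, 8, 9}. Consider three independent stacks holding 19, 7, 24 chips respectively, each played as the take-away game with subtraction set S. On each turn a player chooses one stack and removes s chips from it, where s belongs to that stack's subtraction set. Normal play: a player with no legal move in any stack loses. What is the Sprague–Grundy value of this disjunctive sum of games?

All stacks use S = {1, 3, 8, 9}:
G(0) = 0
G(1) = mex{0} = 1
G(2) = mex{1} = 0
G(3) = mex{0,0} = 1
G(4) = mex{1,1} = 0
G(5) = mex{0,0} = 1
G(6) = mex{1,1} = 0
G(7) = mex{0,0} = 1
G(8) = mex{1,1,0} = 2
G(9) = mex{2,0,1,0} = 3
G(10) = mex{3,1,0,1} = 2
G(11) = mex{2,2,1,0} = 3
G(12) = mex{3,3,0,1} = 2
G(13) = mex{2,2,1,0} = 3
G(14) = mex{3,3,0,1} = 2
G(15) = mex{2,2,1,0} = 3
G(16) = mex{3,3,2,1} = 0
G(17) = mex{0,2,3,2} = 1
G(18) = mex{1,3,2,3} = 0
G(19) = mex{0,0,3,2} = 1
G(20) = mex{1,1,2,3} = 0
G(21) = mex{0,0,3,2} = 1
G(22) = mex{1,1,2,3} = 0
G(23) = mex{0,0,3,2} = 1
G(24) = mex{1,1,0,3} = 2
Stack A: G(19) = 1.
Stack B: G(7) = 1.
Stack C: G(24) = 2.
Combined Grundy value = 1 ⊕ 1 ⊕ 2 = 2.

2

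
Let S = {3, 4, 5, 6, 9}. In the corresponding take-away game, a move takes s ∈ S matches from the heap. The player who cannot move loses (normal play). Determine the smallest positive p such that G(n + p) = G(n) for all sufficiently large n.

12

G(0) = 0
G(1) = mex{} = 0
G(2) = mex{} = 0
G(3) = mex{0} = 1
G(4) = mex{0,0} = 1
G(5) = mex{0,0,0} = 1
G(6) = mex{1,0,0,0} = 2
G(7) = mex{1,1,0,0} = 2
G(8) = mex{1,1,1,0} = 2
G(9) = mex{2,1,1,1,0} = 3
G(10) = mex{2,2,1,1,0} = 3
G(11) = mex{2,2,2,1,0} = 3
G(12) = mex{3,2,2,2,1} = 0
G(13) = mex{3,3,2,2,1} = 0
G(14) = mex{3,3,3,2,1} = 0
G(15) = mex{0,3,3,3,2} = 1
G(16) = mex{0,0,3,3,2} = 1
G(17) = mex{0,0,0,3,2} = 1
G(18) = mex{1,0,0,0,3} = 2
G(19) = mex{1,1,0,0,3} = 2
G(20) = mex{1,1,1,0,3} = 2
G(21) = mex{2,1,1,1,0} = 3
G(22) = mex{2,2,1,1,0} = 3
G(23) = mex{2,2,2,1,0} = 3
G(24) = mex{3,2,2,2,1} = 0
G(25) = mex{3,3,2,2,1} = 0
G(n+12) = G(n) holds for n = 0,…,8 (a full window of length max(S) = 9), so the sequence is purely periodic with period 12.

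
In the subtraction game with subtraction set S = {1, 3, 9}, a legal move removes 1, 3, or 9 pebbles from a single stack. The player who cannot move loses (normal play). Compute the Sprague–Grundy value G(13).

1

G(0) = 0
G(1) = mex{0} = 1
G(2) = mex{1} = 0
G(3) = mex{0,0} = 1
G(4) = mex{1,1} = 0
G(5) = mex{0,0} = 1
G(6) = mex{1,1} = 0
G(7) = mex{0,0} = 1
G(8) = mex{1,1} = 0
G(9) = mex{0,0,0} = 1
G(10) = mex{1,1,1} = 0
G(11) = mex{0,0,0} = 1
G(12) = mex{1,1,1} = 0
G(13) = mex{0,0,0} = 1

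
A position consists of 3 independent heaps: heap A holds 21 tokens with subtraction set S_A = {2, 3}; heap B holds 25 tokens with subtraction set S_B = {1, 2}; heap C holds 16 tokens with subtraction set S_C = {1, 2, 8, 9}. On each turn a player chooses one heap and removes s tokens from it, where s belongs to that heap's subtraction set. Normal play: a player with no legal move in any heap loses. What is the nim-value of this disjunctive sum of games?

Heap A, S = {2, 3}:
n :  0  1  2  3  4  5  6  7  8  9 10 11 12 13 14 15 16 17 18 19 20 21
G :  0  0  1  1  2  0  0  1  1  2  0  0  1  1  2  0  0  1  1  2  0  0
G_A(21) = 0.
Heap B, S = {1, 2}:
G(0) = 0
G(1) = mex{0} = 1
G(2) = mex{1,0} = 2
G(3) = mex{2,1} = 0
G(4) = mex{0,2} = 1
G(5) = mex{1,0} = 2
G(6) = mex{2,1} = 0
G(7) = mex{0,2} = 1
G(8) = mex{1,0} = 2
G(9) = mex{2,1} = 0
G(10) = mex{0,2} = 1
G(11) = mex{1,0} = 2
G(12) = mex{2,1} = 0
G(13) = mex{0,2} = 1
G(14) = mex{1,0} = 2
G(15) = mex{2,1} = 0
G(16) = mex{0,2} = 1
G(17) = mex{1,0} = 2
G(18) = mex{2,1} = 0
G(19) = mex{0,2} = 1
G(20) = mex{1,0} = 2
G(21) = mex{2,1} = 0
G(22) = mex{0,2} = 1
G(23) = mex{1,0} = 2
G(24) = mex{2,1} = 0
G(25) = mex{0,2} = 1
G_B(25) = 1.
Heap C, S = {1, 2, 8, 9}:
n :  0  1  2  3  4  5  6  7  8  9 10 11 12 13 14 15 16
G :  0  1  2  0  1  2  0  1  2  3  0  1  2  0  1  2  0
G_C(16) = 0.
Combined Grundy value = 0 ⊕ 1 ⊕ 0 = 1.

1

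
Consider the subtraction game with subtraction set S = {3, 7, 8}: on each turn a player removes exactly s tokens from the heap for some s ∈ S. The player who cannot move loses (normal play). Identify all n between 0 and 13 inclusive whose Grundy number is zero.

0, 1, 2, 6, 11, 12

G(0) = 0
G(1) = mex{} = 0
G(2) = mex{} = 0
G(3) = mex{0} = 1
G(4) = mex{0} = 1
G(5) = mex{0} = 1
G(6) = mex{1} = 0
G(7) = mex{1,0} = 2
G(8) = mex{1,0,0} = 2
G(9) = mex{0,0,0} = 1
G(10) = mex{2,1,0} = 3
G(11) = mex{2,1,1} = 0
G(12) = mex{1,1,1} = 0
G(13) = mex{3,0,1} = 2
P-positions are exactly the n with G(n) = 0.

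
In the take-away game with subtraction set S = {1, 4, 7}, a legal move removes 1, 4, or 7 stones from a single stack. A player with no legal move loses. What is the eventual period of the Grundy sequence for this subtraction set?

8

n :  0  1  2  3  4  5  6  7  8  9 10 11 12 13 14 15 16 17
G :  0  1  0  1  2  0  1  2  0  1  0  1  2  0  1  2  0  1
G(n+8) = G(n) holds for n = 0,…,6 (a full window of length max(S) = 7), so the sequence is purely periodic with period 8.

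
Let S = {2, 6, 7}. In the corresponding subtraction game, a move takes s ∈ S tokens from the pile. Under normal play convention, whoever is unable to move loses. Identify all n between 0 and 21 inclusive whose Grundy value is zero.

0, 1, 4, 5, 9, 13, 14, 17, 18

n :  0  1  2  3  4  5  6  7  8  9 10 11 12 13 14 15 16 17 18 19 20 21
G :  0  0  1  1  0  0  1  1  2  0  3  1  2  0  0  1  1  0  0  1  1  2
P-positions are exactly the n with G(n) = 0.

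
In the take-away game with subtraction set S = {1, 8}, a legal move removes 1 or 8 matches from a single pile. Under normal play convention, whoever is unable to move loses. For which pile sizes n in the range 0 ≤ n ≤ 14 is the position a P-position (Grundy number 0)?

G(0) = 0
G(1) = mex{0} = 1
G(2) = mex{1} = 0
G(3) = mex{0} = 1
G(4) = mex{1} = 0
G(5) = mex{0} = 1
G(6) = mex{1} = 0
G(7) = mex{0} = 1
G(8) = mex{1,0} = 2
G(9) = mex{2,1} = 0
G(10) = mex{0,0} = 1
G(11) = mex{1,1} = 0
G(12) = mex{0,0} = 1
G(13) = mex{1,1} = 0
G(14) = mex{0,0} = 1
P-positions are exactly the n with G(n) = 0.

0, 2, 4, 6, 9, 11, 13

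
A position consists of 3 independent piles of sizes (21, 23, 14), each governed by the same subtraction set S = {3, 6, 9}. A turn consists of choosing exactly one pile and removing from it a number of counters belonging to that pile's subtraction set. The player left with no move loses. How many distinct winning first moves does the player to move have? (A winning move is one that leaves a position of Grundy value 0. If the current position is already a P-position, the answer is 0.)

All piles use S = {3, 6, 9}:
n :  0  1  2  3  4  5  6  7  8  9 10 11 12 13 14 15 16 17 18 19 20 21 22 23
G :  0  0  0  1  1  1  2  2  2  3  3  3  0  0  0  1  1  1  2  2  2  3  3  3
Pile A: G(21) = 3.
Pile B: G(23) = 3.
Pile C: G(14) = 0.
Combined Grundy value = 3 ⊕ 3 ⊕ 0 = 0.
A winning move leaves total XOR = 0, i.e. changes one component's Grundy value g to g ⊕ X where X is the current total.
Pile A: target g' = 3⊕0 = 3, but every legal move changes the Grundy value (mex property), so 0 moves.
Pile B: target g' = 3⊕0 = 3, but every legal move changes the Grundy value (mex property), so 0 moves.
Pile C: target g' = 0⊕0 = 0, but every legal move changes the Grundy value (mex property), so 0 moves.

0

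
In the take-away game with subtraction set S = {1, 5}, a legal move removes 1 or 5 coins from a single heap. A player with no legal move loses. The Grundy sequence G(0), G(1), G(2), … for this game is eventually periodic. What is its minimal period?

2

n :  0  1  2  3  4  5  6  7  8  9 10 11 12 13 14
G :  0  1  0  1  0  1  0  1  0  1  0  1  0  1  0
G(n+2) = G(n) holds for n = 0,…,4 (a full window of length max(S) = 5), so the sequence is purely periodic with period 2.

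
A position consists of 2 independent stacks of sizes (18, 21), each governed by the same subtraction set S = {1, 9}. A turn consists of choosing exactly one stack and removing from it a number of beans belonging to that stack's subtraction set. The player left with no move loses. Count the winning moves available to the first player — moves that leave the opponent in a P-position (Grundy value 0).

4

All stacks use S = {1, 9}:
G(0) = 0
G(1) = mex{0} = 1
G(2) = mex{1} = 0
G(3) = mex{0} = 1
G(4) = mex{1} = 0
G(5) = mex{0} = 1
G(6) = mex{1} = 0
G(7) = mex{0} = 1
G(8) = mex{1} = 0
G(9) = mex{0,0} = 1
G(10) = mex{1,1} = 0
G(11) = mex{0,0} = 1
G(12) = mex{1,1} = 0
G(13) = mex{0,0} = 1
G(14) = mex{1,1} = 0
G(15) = mex{0,0} = 1
G(16) = mex{1,1} = 0
G(17) = mex{0,0} = 1
G(18) = mex{1,1} = 0
G(19) = mex{0,0} = 1
G(20) = mex{1,1} = 0
G(21) = mex{0,0} = 1
Stack A: G(18) = 0.
Stack B: G(21) = 1.
Combined Grundy value = 0 ⊕ 1 = 1.
A winning move leaves total XOR = 0, i.e. changes one component's Grundy value g to g ⊕ X where X is the current total.
Stack A: need g' = 0⊕1 = 1. Options: 18−1→G=1, 18−9→G=1. Hits: 2.
Stack B: need g' = 1⊕1 = 0. Options: 21−1→G=0, 21−9→G=0. Hits: 2.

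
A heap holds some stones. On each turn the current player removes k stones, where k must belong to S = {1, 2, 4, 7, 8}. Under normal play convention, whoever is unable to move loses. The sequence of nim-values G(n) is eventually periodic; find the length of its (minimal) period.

3

G(0) = 0
G(1) = mex{0} = 1
G(2) = mex{1,0} = 2
G(3) = mex{2,1} = 0
G(4) = mex{0,2,0} = 1
G(5) = mex{1,0,1} = 2
G(6) = mex{2,1,2} = 0
G(7) = mex{0,2,0,0} = 1
G(8) = mex{1,0,1,1,0} = 2
G(9) = mex{2,1,2,2,1} = 0
G(10) = mex{0,2,0,0,2} = 1
G(11) = mex{1,0,1,1,0} = 2
G(12) = mex{2,1,2,2,1} = 0
G(13) = mex{0,2,0,0,2} = 1
G(14) = mex{1,0,1,1,0} = 2
G(n+3) = G(n) holds for n = 0,…,7 (a full window of length max(S) = 8), so the sequence is purely periodic with period 3.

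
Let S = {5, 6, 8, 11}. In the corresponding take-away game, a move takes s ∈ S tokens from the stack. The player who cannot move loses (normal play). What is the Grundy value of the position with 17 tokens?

n :  0  1  2  3  4  5  6  7  8  9 10 11 12 13 14 15 16 17
G :  0  0  0  0  0  1  1  1  1  1  2  2  2  2  2  3  0  0

0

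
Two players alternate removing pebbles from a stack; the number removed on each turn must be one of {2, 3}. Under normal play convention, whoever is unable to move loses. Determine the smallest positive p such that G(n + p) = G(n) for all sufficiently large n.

n :  0  1  2  3  4  5  6  7  8  9 10 11 12 13 14
G :  0  0  1  1  2  0  0  1  1  2  0  0  1  1  2
G(n+5) = G(n) holds for n = 0,…,2 (a full window of length max(S) = 3), so the sequence is purely periodic with period 5.

5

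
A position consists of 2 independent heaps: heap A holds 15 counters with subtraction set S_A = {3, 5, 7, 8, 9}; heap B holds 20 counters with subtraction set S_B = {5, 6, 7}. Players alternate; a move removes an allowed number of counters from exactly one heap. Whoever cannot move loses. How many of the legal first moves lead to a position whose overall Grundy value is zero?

0

Heap A, S = {3, 5, 7, 8, 9}:
n :  0  1  2  3  4  5  6  7  8  9 10 11 12 13 14 15
G :  0  0  0  1  1  1  2  2  2  3  3  3  0  0  0  1
G_A(15) = 1.
Heap B, S = {5, 6, 7}:
G(0) = 0
G(1) = mex{} = 0
G(2) = mex{} = 0
G(3) = mex{} = 0
G(4) = mex{} = 0
G(5) = mex{0} = 1
G(6) = mex{0,0} = 1
G(7) = mex{0,0,0} = 1
G(8) = mex{0,0,0} = 1
G(9) = mex{0,0,0} = 1
G(10) = mex{1,0,0} = 2
G(11) = mex{1,1,0} = 2
G(12) = mex{1,1,1} = 0
G(13) = mex{1,1,1} = 0
G(14) = mex{1,1,1} = 0
G(15) = mex{2,1,1} = 0
G(16) = mex{2,2,1} = 0
G(17) = mex{0,2,2} = 1
G(18) = mex{0,0,2} = 1
G(19) = mex{0,0,0} = 1
G(20) = mex{0,0,0} = 1
G_B(20) = 1.
Combined Grundy value = 1 ⊕ 1 = 0.
A winning move leaves total XOR = 0, i.e. changes one component's Grundy value g to g ⊕ X where X is the current total.
Heap A: target g' = 1⊕0 = 1, but every legal move changes the Grundy value (mex property), so 0 moves.
Heap B: target g' = 1⊕0 = 1, but every legal move changes the Grundy value (mex property), so 0 moves.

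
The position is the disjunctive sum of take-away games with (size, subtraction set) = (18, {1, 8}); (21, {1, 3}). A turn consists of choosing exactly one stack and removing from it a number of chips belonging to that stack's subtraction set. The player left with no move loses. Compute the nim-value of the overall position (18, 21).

1

Stack A, S = {1, 8}:
n :  0  1  2  3  4  5  6  7  8  9 10 11 12 13 14 15 16 17 18
G :  0  1  0  1  0  1  0  1  2  0  1  0  1  0  1  0  1  2  0
G_A(18) = 0.
Stack B, S = {1, 3}:
n :  0  1  2  3  4  5  6  7  8  9 10 11 12 13 14 15 16 17 18 19 20 21
G :  0  1  0  1  0  1  0  1  0  1  0  1  0  1  0  1  0  1  0  1  0  1
G_B(21) = 1.
Combined Grundy value = 0 ⊕ 1 = 1.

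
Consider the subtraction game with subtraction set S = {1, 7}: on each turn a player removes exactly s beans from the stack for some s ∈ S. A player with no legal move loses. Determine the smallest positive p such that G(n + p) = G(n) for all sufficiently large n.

2

G(0) = 0
G(1) = mex{0} = 1
G(2) = mex{1} = 0
G(3) = mex{0} = 1
G(4) = mex{1} = 0
G(5) = mex{0} = 1
G(6) = mex{1} = 0
G(7) = mex{0,0} = 1
G(8) = mex{1,1} = 0
G(9) = mex{0,0} = 1
G(10) = mex{1,1} = 0
G(11) = mex{0,0} = 1
G(12) = mex{1,1} = 0
G(13) = mex{0,0} = 1
G(14) = mex{1,1} = 0
G(n+2) = G(n) holds for n = 0,…,6 (a full window of length max(S) = 7), so the sequence is purely periodic with period 2.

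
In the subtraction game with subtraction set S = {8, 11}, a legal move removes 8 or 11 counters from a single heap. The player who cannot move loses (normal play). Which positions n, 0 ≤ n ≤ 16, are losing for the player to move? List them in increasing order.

G(0) = 0
G(1) = mex{} = 0
G(2) = mex{} = 0
G(3) = mex{} = 0
G(4) = mex{} = 0
G(5) = mex{} = 0
G(6) = mex{} = 0
G(7) = mex{} = 0
G(8) = mex{0} = 1
G(9) = mex{0} = 1
G(10) = mex{0} = 1
G(11) = mex{0,0} = 1
G(12) = mex{0,0} = 1
G(13) = mex{0,0} = 1
G(14) = mex{0,0} = 1
G(15) = mex{0,0} = 1
G(16) = mex{1,0} = 2
P-positions are exactly the n with G(n) = 0.

0, 1, 2, 3, 4, 5, 6, 7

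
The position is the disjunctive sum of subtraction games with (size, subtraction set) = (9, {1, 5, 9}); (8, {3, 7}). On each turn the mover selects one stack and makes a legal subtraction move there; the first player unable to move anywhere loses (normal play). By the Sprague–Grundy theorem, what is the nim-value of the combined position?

Stack A, S = {1, 5, 9}:
G(0) = 0
G(1) = mex{0} = 1
G(2) = mex{1} = 0
G(3) = mex{0} = 1
G(4) = mex{1} = 0
G(5) = mex{0,0} = 1
G(6) = mex{1,1} = 0
G(7) = mex{0,0} = 1
G(8) = mex{1,1} = 0
G(9) = mex{0,0,0} = 1
G_A(9) = 1.
Stack B, S = {3, 7}:
n : 0 1 2 3 4 5 6 7 8
G : 0 0 0 1 1 1 0 2 2
G_B(8) = 2.
Combined Grundy value = 1 ⊕ 2 = 3.

3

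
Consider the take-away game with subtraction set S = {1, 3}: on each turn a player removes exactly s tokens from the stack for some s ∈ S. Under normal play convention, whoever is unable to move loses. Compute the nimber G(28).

0

G(0) = 0
G(1) = mex{0} = 1
G(2) = mex{1} = 0
G(3) = mex{0,0} = 1
G(4) = mex{1,1} = 0
G(5) = mex{0,0} = 1
G(6) = mex{1,1} = 0
G(7) = mex{0,0} = 1
G(8) = mex{1,1} = 0
G(9) = mex{0,0} = 1
G(10) = mex{1,1} = 0
G(11) = mex{0,0} = 1
G(12) = mex{1,1} = 0
G(13) = mex{0,0} = 1
G(14) = mex{1,1} = 0
G(15) = mex{0,0} = 1
G(16) = mex{1,1} = 0
G(17) = mex{0,0} = 1
G(18) = mex{1,1} = 0
G(19) = mex{0,0} = 1
G(20) = mex{1,1} = 0
G(21) = mex{0,0} = 1
G(22) = mex{1,1} = 0
G(23) = mex{0,0} = 1
G(24) = mex{1,1} = 0
G(25) = mex{0,0} = 1
G(26) = mex{1,1} = 0
G(27) = mex{0,0} = 1
G(28) = mex{1,1} = 0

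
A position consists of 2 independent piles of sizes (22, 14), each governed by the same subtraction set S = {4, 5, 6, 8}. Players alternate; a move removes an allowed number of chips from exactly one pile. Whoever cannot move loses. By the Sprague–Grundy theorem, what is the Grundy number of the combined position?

2

All piles use S = {4, 5, 6, 8}:
n :  0  1  2  3  4  5  6  7  8  9 10 11 12 13 14 15 16 17 18 19 20 21 22
G :  0  0  0  0  1  1  1  1  2  2  2  2  0  0  0  0  1  1  1  1  2  2  2
Pile A: G(22) = 2.
Pile B: G(14) = 0.
Combined Grundy value = 2 ⊕ 0 = 2.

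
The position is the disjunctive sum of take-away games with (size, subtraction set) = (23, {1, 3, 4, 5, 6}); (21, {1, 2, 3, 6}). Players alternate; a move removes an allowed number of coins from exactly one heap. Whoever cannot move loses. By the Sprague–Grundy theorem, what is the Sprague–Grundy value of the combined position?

Heap A, S = {1, 3, 4, 5, 6}:
G(0) = 0
G(1) = mex{0} = 1
G(2) = mex{1} = 0
G(3) = mex{0,0} = 1
G(4) = mex{1,1,0} = 2
G(5) = mex{2,0,1,0} = 3
G(6) = mex{3,1,0,1,0} = 2
G(7) = mex{2,2,1,0,1} = 3
G(8) = mex{3,3,2,1,0} = 4
G(9) = mex{4,2,3,2,1} = 0
G(10) = mex{0,3,2,3,2} = 1
G(11) = mex{1,4,3,2,3} = 0
G(12) = mex{0,0,4,3,2} = 1
G(13) = mex{1,1,0,4,3} = 2
G(14) = mex{2,0,1,0,4} = 3
G(15) = mex{3,1,0,1,0} = 2
G(16) = mex{2,2,1,0,1} = 3
G(17) = mex{3,3,2,1,0} = 4
G(18) = mex{4,2,3,2,1} = 0
G(19) = mex{0,3,2,3,2} = 1
G(20) = mex{1,4,3,2,3} = 0
G(21) = mex{0,0,4,3,2} = 1
G(22) = mex{1,1,0,4,3} = 2
G(23) = mex{2,0,1,0,4} = 3
G_A(23) = 3.
Heap B, S = {1, 2, 3, 6}:
G(0) = 0
G(1) = mex{0} = 1
G(2) = mex{1,0} = 2
G(3) = mex{2,1,0} = 3
G(4) = mex{3,2,1} = 0
G(5) = mex{0,3,2} = 1
G(6) = mex{1,0,3,0} = 2
G(7) = mex{2,1,0,1} = 3
G(8) = mex{3,2,1,2} = 0
G(9) = mex{0,3,2,3} = 1
G(10) = mex{1,0,3,0} = 2
G(11) = mex{2,1,0,1} = 3
G(12) = mex{3,2,1,2} = 0
G(13) = mex{0,3,2,3} = 1
G(14) = mex{1,0,3,0} = 2
G(15) = mex{2,1,0,1} = 3
G(16) = mex{3,2,1,2} = 0
G(17) = mex{0,3,2,3} = 1
G(18) = mex{1,0,3,0} = 2
G(19) = mex{2,1,0,1} = 3
G(20) = mex{3,2,1,2} = 0
G(21) = mex{0,3,2,3} = 1
G_B(21) = 1.
Combined Grundy value = 3 ⊕ 1 = 2.

2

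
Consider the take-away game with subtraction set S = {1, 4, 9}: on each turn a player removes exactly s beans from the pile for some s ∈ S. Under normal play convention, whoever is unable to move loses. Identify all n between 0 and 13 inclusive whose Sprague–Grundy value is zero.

0, 2, 5, 7, 10, 12

n :  0  1  2  3  4  5  6  7  8  9 10 11 12 13
G :  0  1  0  1  2  0  1  0  1  2  0  1  0  1
P-positions are exactly the n with G(n) = 0.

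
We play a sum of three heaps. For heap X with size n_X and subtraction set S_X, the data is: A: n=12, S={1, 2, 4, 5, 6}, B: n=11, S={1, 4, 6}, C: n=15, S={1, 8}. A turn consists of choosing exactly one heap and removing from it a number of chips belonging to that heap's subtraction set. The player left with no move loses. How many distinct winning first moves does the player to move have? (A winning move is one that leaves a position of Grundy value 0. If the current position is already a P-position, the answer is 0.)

1

Heap A, S = {1, 2, 4, 5, 6}:
G(0) = 0
G(1) = mex{0} = 1
G(2) = mex{1,0} = 2
G(3) = mex{2,1} = 0
G(4) = mex{0,2,0} = 1
G(5) = mex{1,0,1,0} = 2
G(6) = mex{2,1,2,1,0} = 3
G(7) = mex{3,2,0,2,1} = 4
G(8) = mex{4,3,1,0,2} = 5
G(9) = mex{5,4,2,1,0} = 3
G(10) = mex{3,5,3,2,1} = 0
G(11) = mex{0,3,4,3,2} = 1
G(12) = mex{1,0,5,4,3} = 2
G_A(12) = 2.
Heap B, S = {1, 4, 6}:
n :  0  1  2  3  4  5  6  7  8  9 10 11
G :  0  1  0  1  2  0  1  0  1  2  0  1
G_B(11) = 1.
Heap C, S = {1, 8}:
n :  0  1  2  3  4  5  6  7  8  9 10 11 12 13 14 15
G :  0  1  0  1  0  1  0  1  2  0  1  0  1  0  1  0
G_C(15) = 0.
Combined Grundy value = 2 ⊕ 1 ⊕ 0 = 3.
A winning move leaves total XOR = 0, i.e. changes one component's Grundy value g to g ⊕ X where X is the current total.
Heap A: need g' = 2⊕3 = 1. Options: 12−1→G=1, 12−2→G=0, 12−4→G=5, 12−5→G=4, 12−6→G=3. Hits: 1.
Heap B: need g' = 1⊕3 = 2. Options: 11−1→G=0, 11−4→G=0, 11−6→G=0. Hits: 0.
Heap C: need g' = 0⊕3 = 3. Options: 15−1→G=1, 15−8→G=1. Hits: 0.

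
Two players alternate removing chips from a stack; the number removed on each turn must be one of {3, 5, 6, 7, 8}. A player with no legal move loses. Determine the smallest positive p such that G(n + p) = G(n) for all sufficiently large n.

11

G(0) = 0
G(1) = mex{} = 0
G(2) = mex{} = 0
G(3) = mex{0} = 1
G(4) = mex{0} = 1
G(5) = mex{0,0} = 1
G(6) = mex{1,0,0} = 2
G(7) = mex{1,0,0,0} = 2
G(8) = mex{1,1,0,0,0} = 2
G(9) = mex{2,1,1,0,0} = 3
G(10) = mex{2,1,1,1,0} = 3
G(11) = mex{2,2,1,1,1} = 0
G(12) = mex{3,2,2,1,1} = 0
G(13) = mex{3,2,2,2,1} = 0
G(14) = mex{0,3,2,2,2} = 1
G(15) = mex{0,3,3,2,2} = 1
G(16) = mex{0,0,3,3,2} = 1
G(17) = mex{1,0,0,3,3} = 2
G(18) = mex{1,0,0,0,3} = 2
G(19) = mex{1,1,0,0,0} = 2
G(20) = mex{2,1,1,0,0} = 3
G(21) = mex{2,1,1,1,0} = 3
G(22) = mex{2,2,1,1,1} = 0
G(23) = mex{3,2,2,1,1} = 0
G(n+11) = G(n) holds for n = 0,…,7 (a full window of length max(S) = 8), so the sequence is purely periodic with period 11.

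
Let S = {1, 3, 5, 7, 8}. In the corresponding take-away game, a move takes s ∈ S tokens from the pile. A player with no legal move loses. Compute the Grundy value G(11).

n :  0  1  2  3  4  5  6  7  8  9 10 11
G :  0  1  0  1  0  1  0  1  2  3  2  3

3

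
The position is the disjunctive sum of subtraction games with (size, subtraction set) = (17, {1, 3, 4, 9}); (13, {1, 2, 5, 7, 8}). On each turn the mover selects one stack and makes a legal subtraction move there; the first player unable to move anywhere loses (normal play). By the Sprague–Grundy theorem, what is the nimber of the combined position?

Stack A, S = {1, 3, 4, 9}:
n :  0  1  2  3  4  5  6  7  8  9 10 11 12 13 14 15 16 17
G :  0  1  0  1  2  3  2  0  1  4  3  2  0  1  0  1  2  3
G_A(17) = 3.
Stack B, S = {1, 2, 5, 7, 8}:
G(0) = 0
G(1) = mex{0} = 1
G(2) = mex{1,0} = 2
G(3) = mex{2,1} = 0
G(4) = mex{0,2} = 1
G(5) = mex{1,0,0} = 2
G(6) = mex{2,1,1} = 0
G(7) = mex{0,2,2,0} = 1
G(8) = mex{1,0,0,1,0} = 2
G(9) = mex{2,1,1,2,1} = 0
G(10) = mex{0,2,2,0,2} = 1
G(11) = mex{1,0,0,1,0} = 2
G(12) = mex{2,1,1,2,1} = 0
G(13) = mex{0,2,2,0,2} = 1
G_B(13) = 1.
Combined Grundy value = 3 ⊕ 1 = 2.

2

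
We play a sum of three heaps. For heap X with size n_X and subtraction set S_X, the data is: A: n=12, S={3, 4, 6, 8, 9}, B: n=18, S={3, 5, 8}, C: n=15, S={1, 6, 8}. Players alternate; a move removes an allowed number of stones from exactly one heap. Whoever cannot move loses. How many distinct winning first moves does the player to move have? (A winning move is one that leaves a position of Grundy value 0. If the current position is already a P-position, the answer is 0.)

2

Heap A, S = {3, 4, 6, 8, 9}:
n :  0  1  2  3  4  5  6  7  8  9 10 11 12
G :  0  0  0  1  1  1  2  2  2  3  3  3  0
G_A(12) = 0.
Heap B, S = {3, 5, 8}:
n :  0  1  2  3  4  5  6  7  8  9 10 11 12 13 14 15 16 17 18
G :  0  0  0  1  1  1  2  2  2  3  3  0  0  0  1  1  1  2  2
G_B(18) = 2.
Heap C, S = {1, 6, 8}:
n :  0  1  2  3  4  5  6  7  8  9 10 11 12 13 14 15
G :  0  1  0  1  0  1  2  0  1  0  1  0  1  2  0  1
G_C(15) = 1.
Combined Grundy value = 0 ⊕ 2 ⊕ 1 = 3.
A winning move leaves total XOR = 0, i.e. changes one component's Grundy value g to g ⊕ X where X is the current total.
Heap A: need g' = 0⊕3 = 3. Options: 12−3→G=3, 12−4→G=2, 12−6→G=2, 12−8→G=1, 12−9→G=1. Hits: 1.
Heap B: need g' = 2⊕3 = 1. Options: 18−3→G=1, 18−5→G=0, 18−8→G=3. Hits: 1.
Heap C: need g' = 1⊕3 = 2. Options: 15−1→G=0, 15−6→G=0, 15−8→G=0. Hits: 0.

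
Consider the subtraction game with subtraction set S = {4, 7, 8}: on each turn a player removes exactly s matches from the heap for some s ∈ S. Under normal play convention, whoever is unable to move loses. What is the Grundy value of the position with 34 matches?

2

G(0) = 0
G(1) = mex{} = 0
G(2) = mex{} = 0
G(3) = mex{} = 0
G(4) = mex{0} = 1
G(5) = mex{0} = 1
G(6) = mex{0} = 1
G(7) = mex{0,0} = 1
G(8) = mex{1,0,0} = 2
G(9) = mex{1,0,0} = 2
G(10) = mex{1,0,0} = 2
G(11) = mex{1,1,0} = 2
G(12) = mex{2,1,1} = 0
G(13) = mex{2,1,1} = 0
G(14) = mex{2,1,1} = 0
G(15) = mex{2,2,1} = 0
G(16) = mex{0,2,2} = 1
G(17) = mex{0,2,2} = 1
G(18) = mex{0,2,2} = 1
G(19) = mex{0,0,2} = 1
G(20) = mex{1,0,0} = 2
G(21) = mex{1,0,0} = 2
G(22) = mex{1,0,0} = 2
G(23) = mex{1,1,0} = 2
G(24) = mex{2,1,1} = 0
G(25) = mex{2,1,1} = 0
G(26) = mex{2,1,1} = 0
G(27) = mex{2,2,1} = 0
G(28) = mex{0,2,2} = 1
G(29) = mex{0,2,2} = 1
G(30) = mex{0,2,2} = 1
G(31) = mex{0,0,2} = 1
G(32) = mex{1,0,0} = 2
G(33) = mex{1,0,0} = 2
G(34) = mex{1,0,0} = 2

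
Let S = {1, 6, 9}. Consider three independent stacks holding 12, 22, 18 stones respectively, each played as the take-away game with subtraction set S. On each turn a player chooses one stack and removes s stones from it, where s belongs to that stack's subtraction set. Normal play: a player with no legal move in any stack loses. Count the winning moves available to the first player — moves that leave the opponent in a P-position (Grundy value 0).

4

All stacks use S = {1, 6, 9}:
n :  0  1  2  3  4  5  6  7  8  9 10 11 12 13 14 15 16 17 18 19 20 21 22
G :  0  1  0  1  0  1  2  0  1  2  3  2  0  1  0  1  2  0  1  0  1  2  0
Stack A: G(12) = 0.
Stack B: G(22) = 0.
Stack C: G(18) = 1.
Combined Grundy value = 0 ⊕ 0 ⊕ 1 = 1.
A winning move leaves total XOR = 0, i.e. changes one component's Grundy value g to g ⊕ X where X is the current total.
Stack A: need g' = 0⊕1 = 1. Options: 12−1→G=2, 12−6→G=2, 12−9→G=1. Hits: 1.
Stack B: need g' = 0⊕1 = 1. Options: 22−1→G=2, 22−6→G=2, 22−9→G=1. Hits: 1.
Stack C: need g' = 1⊕1 = 0. Options: 18−1→G=0, 18−6→G=0, 18−9→G=2. Hits: 2.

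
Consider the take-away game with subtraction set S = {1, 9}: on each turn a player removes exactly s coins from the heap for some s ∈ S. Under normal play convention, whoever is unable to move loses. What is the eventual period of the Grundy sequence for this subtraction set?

2

G(0) = 0
G(1) = mex{0} = 1
G(2) = mex{1} = 0
G(3) = mex{0} = 1
G(4) = mex{1} = 0
G(5) = mex{0} = 1
G(6) = mex{1} = 0
G(7) = mex{0} = 1
G(8) = mex{1} = 0
G(9) = mex{0,0} = 1
G(10) = mex{1,1} = 0
G(11) = mex{0,0} = 1
G(12) = mex{1,1} = 0
G(13) = mex{0,0} = 1
G(14) = mex{1,1} = 0
G(n+2) = G(n) holds for n = 0,…,8 (a full window of length max(S) = 9), so the sequence is purely periodic with period 2.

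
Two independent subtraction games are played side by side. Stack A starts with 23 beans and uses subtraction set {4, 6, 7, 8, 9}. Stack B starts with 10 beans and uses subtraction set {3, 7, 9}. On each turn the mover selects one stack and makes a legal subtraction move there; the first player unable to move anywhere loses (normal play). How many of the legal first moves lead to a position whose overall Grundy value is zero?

1

Stack A, S = {4, 6, 7, 8, 9}:
G(0) = 0
G(1) = mex{} = 0
G(2) = mex{} = 0
G(3) = mex{} = 0
G(4) = mex{0} = 1
G(5) = mex{0} = 1
G(6) = mex{0,0} = 1
G(7) = mex{0,0,0} = 1
G(8) = mex{1,0,0,0} = 2
G(9) = mex{1,0,0,0,0} = 2
G(10) = mex{1,1,0,0,0} = 2
G(11) = mex{1,1,1,0,0} = 2
G(12) = mex{2,1,1,1,0} = 3
G(13) = mex{2,1,1,1,1} = 0
G(14) = mex{2,2,1,1,1} = 0
G(15) = mex{2,2,2,1,1} = 0
G(16) = mex{3,2,2,2,1} = 0
G(17) = mex{0,2,2,2,2} = 1
G(18) = mex{0,3,2,2,2} = 1
G(19) = mex{0,0,3,2,2} = 1
G(20) = mex{0,0,0,3,2} = 1
G(21) = mex{1,0,0,0,3} = 2
G(22) = mex{1,0,0,0,0} = 2
G(23) = mex{1,1,0,0,0} = 2
G_A(23) = 2.
Stack B, S = {3, 7, 9}:
G(0) = 0
G(1) = mex{} = 0
G(2) = mex{} = 0
G(3) = mex{0} = 1
G(4) = mex{0} = 1
G(5) = mex{0} = 1
G(6) = mex{1} = 0
G(7) = mex{1,0} = 2
G(8) = mex{1,0} = 2
G(9) = mex{0,0,0} = 1
G(10) = mex{2,1,0} = 3
G_B(10) = 3.
Combined Grundy value = 2 ⊕ 3 = 1.
A winning move leaves total XOR = 0, i.e. changes one component's Grundy value g to g ⊕ X where X is the current total.
Stack A: need g' = 2⊕1 = 3. Options: 23−4→G=1, 23−6→G=1, 23−7→G=0, 23−8→G=0, 23−9→G=0. Hits: 0.
Stack B: need g' = 3⊕1 = 2. Options: 10−3→G=2, 10−7→G=1, 10−9→G=0. Hits: 1.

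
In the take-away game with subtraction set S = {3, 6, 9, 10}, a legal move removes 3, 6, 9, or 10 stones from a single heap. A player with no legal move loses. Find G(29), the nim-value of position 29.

G(0) = 0
G(1) = mex{} = 0
G(2) = mex{} = 0
G(3) = mex{0} = 1
G(4) = mex{0} = 1
G(5) = mex{0} = 1
G(6) = mex{1,0} = 2
G(7) = mex{1,0} = 2
G(8) = mex{1,0} = 2
G(9) = mex{2,1,0} = 3
G(10) = mex{2,1,0,0} = 3
G(11) = mex{2,1,0,0} = 3
G(12) = mex{3,2,1,0} = 4
G(13) = mex{3,2,1,1} = 0
G(14) = mex{3,2,1,1} = 0
G(15) = mex{4,3,2,1} = 0
G(16) = mex{0,3,2,2} = 1
G(17) = mex{0,3,2,2} = 1
G(18) = mex{0,4,3,2} = 1
G(19) = mex{1,0,3,3} = 2
G(20) = mex{1,0,3,3} = 2
G(21) = mex{1,0,4,3} = 2
G(22) = mex{2,1,0,4} = 3
G(23) = mex{2,1,0,0} = 3
G(24) = mex{2,1,0,0} = 3
G(25) = mex{3,2,1,0} = 4
G(26) = mex{3,2,1,1} = 0
G(27) = mex{3,2,1,1} = 0
G(28) = mex{4,3,2,1} = 0
G(29) = mex{0,3,2,2} = 1

1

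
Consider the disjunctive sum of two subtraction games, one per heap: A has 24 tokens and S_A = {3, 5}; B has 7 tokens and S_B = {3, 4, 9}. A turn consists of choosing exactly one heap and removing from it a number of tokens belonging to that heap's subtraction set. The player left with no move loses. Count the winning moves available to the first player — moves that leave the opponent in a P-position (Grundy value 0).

Heap A, S = {3, 5}:
n :  0  1  2  3  4  5  6  7  8  9 10 11 12 13 14 15 16 17 18 19 20 21 22 23 24
G :  0  0  0  1  1  1  2  2  0  0  0  1  1  1  2  2  0  0  0  1  1  1  2  2  0
G_A(24) = 0.
Heap B, S = {3, 4, 9}:
n : 0 1 2 3 4 5 6 7
G : 0 0 0 1 1 1 2 0
G_B(7) = 0.
Combined Grundy value = 0 ⊕ 0 = 0.
A winning move leaves total XOR = 0, i.e. changes one component's Grundy value g to g ⊕ X where X is the current total.
Heap A: target g' = 0⊕0 = 0, but every legal move changes the Grundy value (mex property), so 0 moves.
Heap B: target g' = 0⊕0 = 0, but every legal move changes the Grundy value (mex property), so 0 moves.

0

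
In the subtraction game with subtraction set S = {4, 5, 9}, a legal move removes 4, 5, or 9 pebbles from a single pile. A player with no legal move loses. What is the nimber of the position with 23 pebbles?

G(0) = 0
G(1) = mex{} = 0
G(2) = mex{} = 0
G(3) = mex{} = 0
G(4) = mex{0} = 1
G(5) = mex{0,0} = 1
G(6) = mex{0,0} = 1
G(7) = mex{0,0} = 1
G(8) = mex{1,0} = 2
G(9) = mex{1,1,0} = 2
G(10) = mex{1,1,0} = 2
G(11) = mex{1,1,0} = 2
G(12) = mex{2,1,0} = 3
G(13) = mex{2,2,1} = 0
G(14) = mex{2,2,1} = 0
G(15) = mex{2,2,1} = 0
G(16) = mex{3,2,1} = 0
G(17) = mex{0,3,2} = 1
G(18) = mex{0,0,2} = 1
G(19) = mex{0,0,2} = 1
G(20) = mex{0,0,2} = 1
G(21) = mex{1,0,3} = 2
G(22) = mex{1,1,0} = 2
G(23) = mex{1,1,0} = 2

2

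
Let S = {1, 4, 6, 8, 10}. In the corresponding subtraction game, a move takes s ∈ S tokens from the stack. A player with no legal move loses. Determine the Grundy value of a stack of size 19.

0

G(0) = 0
G(1) = mex{0} = 1
G(2) = mex{1} = 0
G(3) = mex{0} = 1
G(4) = mex{1,0} = 2
G(5) = mex{2,1} = 0
G(6) = mex{0,0,0} = 1
G(7) = mex{1,1,1} = 0
G(8) = mex{0,2,0,0} = 1
G(9) = mex{1,0,1,1} = 2
G(10) = mex{2,1,2,0,0} = 3
G(11) = mex{3,0,0,1,1} = 2
G(12) = mex{2,1,1,2,0} = 3
G(13) = mex{3,2,0,0,1} = 4
G(14) = mex{4,3,1,1,2} = 0
G(15) = mex{0,2,2,0,0} = 1
G(16) = mex{1,3,3,1,1} = 0
G(17) = mex{0,4,2,2,0} = 1
G(18) = mex{1,0,3,3,1} = 2
G(19) = mex{2,1,4,2,2} = 0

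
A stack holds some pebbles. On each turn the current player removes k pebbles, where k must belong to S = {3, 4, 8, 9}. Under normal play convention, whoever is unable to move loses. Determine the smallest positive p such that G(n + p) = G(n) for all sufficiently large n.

12

n :  0  1  2  3  4  5  6  7  8  9 10 11 12 13 14 15 16 17 18 19 20 21 22 23 24 25
G :  0  0  0  1  1  1  2  0  2  3  1  3  0  0  0  1  1  1  2  0  2  3  1  3  0  0
G(n+12) = G(n) holds for n = 0,…,8 (a full window of length max(S) = 9), so the sequence is purely periodic with period 12.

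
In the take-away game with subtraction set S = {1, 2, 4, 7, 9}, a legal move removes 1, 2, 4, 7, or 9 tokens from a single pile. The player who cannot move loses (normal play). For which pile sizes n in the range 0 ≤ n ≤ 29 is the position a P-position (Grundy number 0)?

n :  0  1  2  3  4  5  6  7  8  9 10 11 12 13 14 15 16 17 18 19 20 21 22 23 24 25 26 27 28 29
G :  0  1  2  0  1  2  0  1  2  3  4  0  1  2  0  1  2  0  1  2  3  4  0  1  2  0  1  2  0  1
P-positions are exactly the n with G(n) = 0.

0, 3, 6, 11, 14, 17, 22, 25, 28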